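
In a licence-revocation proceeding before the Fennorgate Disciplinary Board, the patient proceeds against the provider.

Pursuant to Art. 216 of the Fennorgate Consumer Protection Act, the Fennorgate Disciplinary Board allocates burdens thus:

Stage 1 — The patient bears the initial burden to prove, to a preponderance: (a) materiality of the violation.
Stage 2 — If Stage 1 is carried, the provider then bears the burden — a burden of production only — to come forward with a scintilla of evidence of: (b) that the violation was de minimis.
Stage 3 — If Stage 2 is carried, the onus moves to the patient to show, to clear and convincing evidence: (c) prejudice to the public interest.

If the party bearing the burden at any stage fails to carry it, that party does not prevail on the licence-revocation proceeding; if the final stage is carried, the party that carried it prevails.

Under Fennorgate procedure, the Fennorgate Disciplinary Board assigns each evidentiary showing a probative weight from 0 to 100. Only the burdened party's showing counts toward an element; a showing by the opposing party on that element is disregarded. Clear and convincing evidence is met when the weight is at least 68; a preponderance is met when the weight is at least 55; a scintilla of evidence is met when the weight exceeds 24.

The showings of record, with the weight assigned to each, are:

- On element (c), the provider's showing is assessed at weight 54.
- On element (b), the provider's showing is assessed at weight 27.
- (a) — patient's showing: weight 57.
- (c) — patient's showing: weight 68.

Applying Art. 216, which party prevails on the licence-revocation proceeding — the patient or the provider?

patient

Stage 1 — burden on patient; standard: a preponderance (weight is at least 55).
    (a): 57 ≥ 55 [met]
  All elements met. The burden passes to the provider.
Stage 2 — burden on provider; standard: a scintilla of evidence (weight exceeds 24).
    (b): 27 > 24 [met]
  All elements met. The burden passes to the patient.
Stage 3 — burden on patient; standard: clear and convincing evidence (weight is at least 68).
    (c): 68 (provider's 54 disregarded) ≥ 68 [met]
  Stage 3 carried; the final stage is satisfied.
With every stage satisfied, the patient prevails.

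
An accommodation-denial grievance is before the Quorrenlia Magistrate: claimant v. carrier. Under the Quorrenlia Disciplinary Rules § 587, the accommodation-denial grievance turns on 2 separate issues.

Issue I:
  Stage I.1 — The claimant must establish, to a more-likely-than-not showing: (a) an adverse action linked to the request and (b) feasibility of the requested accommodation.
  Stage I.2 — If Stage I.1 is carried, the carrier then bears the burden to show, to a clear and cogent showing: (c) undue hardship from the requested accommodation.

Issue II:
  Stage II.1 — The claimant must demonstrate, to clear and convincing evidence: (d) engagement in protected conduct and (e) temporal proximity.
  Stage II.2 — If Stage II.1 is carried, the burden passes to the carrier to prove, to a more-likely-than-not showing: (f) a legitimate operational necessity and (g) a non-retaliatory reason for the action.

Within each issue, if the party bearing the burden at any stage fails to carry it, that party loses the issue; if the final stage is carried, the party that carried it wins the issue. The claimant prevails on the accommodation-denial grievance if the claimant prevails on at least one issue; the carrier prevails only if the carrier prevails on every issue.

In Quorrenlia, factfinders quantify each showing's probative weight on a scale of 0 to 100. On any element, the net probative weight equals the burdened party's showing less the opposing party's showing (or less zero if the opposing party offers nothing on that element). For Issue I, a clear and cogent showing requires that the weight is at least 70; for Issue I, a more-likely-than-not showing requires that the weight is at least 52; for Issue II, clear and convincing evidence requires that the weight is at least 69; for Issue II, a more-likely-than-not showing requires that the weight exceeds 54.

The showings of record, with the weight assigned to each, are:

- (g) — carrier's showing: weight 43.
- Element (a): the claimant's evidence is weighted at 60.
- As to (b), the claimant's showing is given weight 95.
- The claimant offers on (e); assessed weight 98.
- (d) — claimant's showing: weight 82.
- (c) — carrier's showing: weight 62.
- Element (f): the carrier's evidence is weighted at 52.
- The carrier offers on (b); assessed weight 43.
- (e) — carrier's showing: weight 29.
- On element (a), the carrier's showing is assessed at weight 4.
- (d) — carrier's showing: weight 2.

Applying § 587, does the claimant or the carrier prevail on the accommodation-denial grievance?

— Issue I —
At Stage I.1 the claimant must meet a more-likely-than-not showing (weight is at least 52): on (a) the weight is 60 less the opposing 4 gives net 56, ≥ 52, so (a) meets the standard; on (b) the weight is 95 less the opposing 43 gives net 52, which does reach 52, so (b) meets the standard.
  Stage I.1 is satisfied; the onus moves to the carrier.
At Stage I.2 the carrier must meet a clear and cogent showing (weight is at least 70): on (c) the weight is 62, < 70, so (c) does not meet the standard.
  Stage I.2 not carried; the carrier fails its burden.
The analysis ends at Stage I.2; the claimant prevails on this issue.
— Issue II —
Stage II.1 — burden on claimant; standard: clear and convincing evidence (weight is at least 69).
    (d): 82 − 2 = 80 ≥ 69 [met]
    (e): 98 − 29 = 69 ≥ 69 [met]
  The claimant carries Stage II.1; the carrier now bears the burden.
Stage II.2 — burden on carrier; standard: a more-likely-than-not showing (weight exceeds 54).
    (f): 52 ≤ 54 [not met]
    (g): 43 ≤ 54 [not met]
  The carrier does not carry Stage II.2.
The analysis ends at Stage II.2; the claimant prevails on this issue.
Per-issue: Issue I → claimant; Issue II → claimant. The claimant must prevail on at least one issue; overall, the claimant prevails.

claimant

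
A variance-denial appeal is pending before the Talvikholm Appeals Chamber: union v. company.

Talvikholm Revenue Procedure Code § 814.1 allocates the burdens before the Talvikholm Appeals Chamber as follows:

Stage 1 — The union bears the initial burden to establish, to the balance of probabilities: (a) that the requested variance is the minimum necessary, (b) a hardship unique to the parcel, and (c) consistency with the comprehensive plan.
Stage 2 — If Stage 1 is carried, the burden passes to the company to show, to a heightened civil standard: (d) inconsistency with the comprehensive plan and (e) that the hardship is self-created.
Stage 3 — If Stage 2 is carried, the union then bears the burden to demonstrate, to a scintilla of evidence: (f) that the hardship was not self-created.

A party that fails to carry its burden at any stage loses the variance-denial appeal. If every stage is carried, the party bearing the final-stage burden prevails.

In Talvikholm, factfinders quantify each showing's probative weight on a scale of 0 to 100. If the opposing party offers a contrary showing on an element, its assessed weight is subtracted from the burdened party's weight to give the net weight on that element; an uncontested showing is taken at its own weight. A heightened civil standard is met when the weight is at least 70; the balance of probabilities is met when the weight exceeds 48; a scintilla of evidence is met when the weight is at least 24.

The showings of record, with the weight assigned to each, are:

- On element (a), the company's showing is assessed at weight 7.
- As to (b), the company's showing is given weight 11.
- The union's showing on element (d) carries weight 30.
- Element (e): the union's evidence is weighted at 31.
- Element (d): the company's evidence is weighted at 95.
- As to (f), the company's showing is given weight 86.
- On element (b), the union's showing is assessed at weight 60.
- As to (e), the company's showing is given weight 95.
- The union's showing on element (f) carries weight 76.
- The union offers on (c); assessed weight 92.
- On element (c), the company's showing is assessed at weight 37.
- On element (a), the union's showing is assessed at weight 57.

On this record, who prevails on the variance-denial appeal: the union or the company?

At Stage 1 the union must meet the balance of probabilities (weight exceeds 48): on (a) the weight is 57 less the opposing 7 gives net 50, > 48, so (a) meets the standard; on (b) the weight is 60 less the opposing 11 gives net 49, which does exceed 48, so (b) meets the standard; on (c) the weight is 92 less the opposing 37 gives net 55, > 48, so (c) meets the standard.
  Stage 1 carried; the burden shifts to the company.
At Stage 2 the company must meet a heightened civil standard (weight is at least 70): on (d) the weight is 95 less the opposing 30 gives net 65, < 70, so (d) does not meet the standard; on (e) the weight is 95 less the opposing 31 gives net 64, which does not reach 70, so (e) does not meet the standard.
  The company does not carry Stage 2.
So the union prevails.

union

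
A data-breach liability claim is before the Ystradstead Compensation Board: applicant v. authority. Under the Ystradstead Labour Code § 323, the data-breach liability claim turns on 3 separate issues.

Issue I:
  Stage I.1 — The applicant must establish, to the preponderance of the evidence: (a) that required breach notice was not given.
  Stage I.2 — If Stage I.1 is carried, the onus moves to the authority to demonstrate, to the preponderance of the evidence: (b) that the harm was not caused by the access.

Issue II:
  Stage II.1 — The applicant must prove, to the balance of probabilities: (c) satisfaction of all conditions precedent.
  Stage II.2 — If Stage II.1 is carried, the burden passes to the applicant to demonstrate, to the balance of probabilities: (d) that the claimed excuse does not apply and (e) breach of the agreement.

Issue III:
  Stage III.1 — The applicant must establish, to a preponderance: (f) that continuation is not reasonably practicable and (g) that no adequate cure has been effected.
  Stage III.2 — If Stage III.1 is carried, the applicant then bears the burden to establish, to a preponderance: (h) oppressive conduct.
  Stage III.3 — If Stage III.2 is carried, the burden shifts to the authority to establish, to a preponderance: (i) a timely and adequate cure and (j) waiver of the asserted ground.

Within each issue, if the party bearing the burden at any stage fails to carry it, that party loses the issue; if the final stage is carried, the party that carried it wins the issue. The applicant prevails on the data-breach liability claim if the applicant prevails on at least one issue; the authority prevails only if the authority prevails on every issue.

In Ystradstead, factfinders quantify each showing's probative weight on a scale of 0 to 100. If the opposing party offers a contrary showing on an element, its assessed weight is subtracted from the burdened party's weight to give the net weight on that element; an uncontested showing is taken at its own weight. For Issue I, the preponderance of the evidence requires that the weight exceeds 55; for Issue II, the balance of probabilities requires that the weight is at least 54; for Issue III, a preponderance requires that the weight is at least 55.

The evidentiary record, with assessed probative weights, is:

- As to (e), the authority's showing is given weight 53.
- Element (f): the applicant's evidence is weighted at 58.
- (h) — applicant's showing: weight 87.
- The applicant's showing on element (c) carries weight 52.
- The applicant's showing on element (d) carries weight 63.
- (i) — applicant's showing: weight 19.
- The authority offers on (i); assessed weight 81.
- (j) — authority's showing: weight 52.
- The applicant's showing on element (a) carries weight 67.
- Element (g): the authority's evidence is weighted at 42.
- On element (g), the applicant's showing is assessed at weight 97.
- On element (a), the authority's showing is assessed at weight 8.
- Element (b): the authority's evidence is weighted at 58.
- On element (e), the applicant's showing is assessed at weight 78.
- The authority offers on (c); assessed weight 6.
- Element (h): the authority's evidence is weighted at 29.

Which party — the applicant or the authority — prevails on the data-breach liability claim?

— Issue I —
Stage I.1 — burden on applicant; standard: the preponderance of the evidence (weight exceeds 55).
    (a): 67 − 8 = 59 > 55 [met]
  All elements met. The burden passes to the authority.
Stage I.2 — burden on authority; standard: the preponderance of the evidence (weight exceeds 55).
    (b): 58 > 55 [met]
  Stage I.2 carried; the final stage is satisfied.
All stages carried — the authority prevails on this issue.
— Issue II —
Stage II.1 (applicant, the balance of probabilities, weight is at least 54): (c) net 52−6=46 < 54 — fails.
  Not every element is met, so the applicant fails to carry Stage II.1.
The authority prevails on this issue.
— Issue III —
Stage III.1 (applicant, a preponderance, weight is at least 55): (f) 58 ≥ 55 — meets; (g) net 97−42=55 ≥ 55 — meets.
  Stage III.1 is satisfied; the applicant continues to bear the burden.
Stage III.2 (applicant, a preponderance, weight is at least 55): (h) net 87−29=58 ≥ 55 — meets.
  Stage III.2 is satisfied; the onus moves to the authority.
Stage III.3 (authority, a preponderance, weight is at least 55): (i) net 81−19=62 ≥ 55 — meets; (j) 52 < 55 — fails.
  Stage III.3 not carried; the authority fails its burden.
The analysis ends at Stage III.3; the applicant prevails on this issue.
Per-issue: Issue I → authority; Issue II → authority; Issue III → applicant. The applicant must prevail on at least one issue; overall, the applicant prevails.

applicant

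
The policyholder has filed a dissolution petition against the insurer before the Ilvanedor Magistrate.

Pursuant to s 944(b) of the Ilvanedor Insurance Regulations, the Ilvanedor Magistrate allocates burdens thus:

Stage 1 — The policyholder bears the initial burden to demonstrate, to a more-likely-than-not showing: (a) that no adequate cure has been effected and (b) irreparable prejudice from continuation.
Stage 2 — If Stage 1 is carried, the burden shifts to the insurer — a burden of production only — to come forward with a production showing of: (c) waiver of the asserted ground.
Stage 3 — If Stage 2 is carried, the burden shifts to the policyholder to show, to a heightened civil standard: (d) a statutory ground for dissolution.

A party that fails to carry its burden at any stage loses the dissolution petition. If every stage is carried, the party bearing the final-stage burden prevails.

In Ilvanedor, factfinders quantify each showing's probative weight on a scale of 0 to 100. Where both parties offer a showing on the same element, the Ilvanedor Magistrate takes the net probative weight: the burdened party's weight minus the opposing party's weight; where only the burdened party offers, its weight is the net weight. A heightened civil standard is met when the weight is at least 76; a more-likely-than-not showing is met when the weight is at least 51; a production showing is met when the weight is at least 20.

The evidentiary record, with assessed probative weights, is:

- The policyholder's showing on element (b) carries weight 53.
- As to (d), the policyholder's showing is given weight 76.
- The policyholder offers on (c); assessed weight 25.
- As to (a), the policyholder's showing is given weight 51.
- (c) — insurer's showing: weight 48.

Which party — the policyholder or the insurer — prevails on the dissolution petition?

Stage 1 (policyholder, a more-likely-than-not showing, weight is at least 51): (a) 51 ≥ 51 — meets; (b) 53 ≥ 51 — meets.
  All elements met. The burden passes to the insurer.
Stage 2 (insurer, a production showing, weight is at least 20): (c) net 48−25=23 ≥ 20 — meets.
  Stage 2 is satisfied; the onus moves to the policyholder.
Stage 3 (policyholder, a heightened civil standard, weight is at least 76): (d) 76 ≥ 76 — meets.
  All elements met at the final stage.
Every stage carried; the policyholder prevails.

policyholder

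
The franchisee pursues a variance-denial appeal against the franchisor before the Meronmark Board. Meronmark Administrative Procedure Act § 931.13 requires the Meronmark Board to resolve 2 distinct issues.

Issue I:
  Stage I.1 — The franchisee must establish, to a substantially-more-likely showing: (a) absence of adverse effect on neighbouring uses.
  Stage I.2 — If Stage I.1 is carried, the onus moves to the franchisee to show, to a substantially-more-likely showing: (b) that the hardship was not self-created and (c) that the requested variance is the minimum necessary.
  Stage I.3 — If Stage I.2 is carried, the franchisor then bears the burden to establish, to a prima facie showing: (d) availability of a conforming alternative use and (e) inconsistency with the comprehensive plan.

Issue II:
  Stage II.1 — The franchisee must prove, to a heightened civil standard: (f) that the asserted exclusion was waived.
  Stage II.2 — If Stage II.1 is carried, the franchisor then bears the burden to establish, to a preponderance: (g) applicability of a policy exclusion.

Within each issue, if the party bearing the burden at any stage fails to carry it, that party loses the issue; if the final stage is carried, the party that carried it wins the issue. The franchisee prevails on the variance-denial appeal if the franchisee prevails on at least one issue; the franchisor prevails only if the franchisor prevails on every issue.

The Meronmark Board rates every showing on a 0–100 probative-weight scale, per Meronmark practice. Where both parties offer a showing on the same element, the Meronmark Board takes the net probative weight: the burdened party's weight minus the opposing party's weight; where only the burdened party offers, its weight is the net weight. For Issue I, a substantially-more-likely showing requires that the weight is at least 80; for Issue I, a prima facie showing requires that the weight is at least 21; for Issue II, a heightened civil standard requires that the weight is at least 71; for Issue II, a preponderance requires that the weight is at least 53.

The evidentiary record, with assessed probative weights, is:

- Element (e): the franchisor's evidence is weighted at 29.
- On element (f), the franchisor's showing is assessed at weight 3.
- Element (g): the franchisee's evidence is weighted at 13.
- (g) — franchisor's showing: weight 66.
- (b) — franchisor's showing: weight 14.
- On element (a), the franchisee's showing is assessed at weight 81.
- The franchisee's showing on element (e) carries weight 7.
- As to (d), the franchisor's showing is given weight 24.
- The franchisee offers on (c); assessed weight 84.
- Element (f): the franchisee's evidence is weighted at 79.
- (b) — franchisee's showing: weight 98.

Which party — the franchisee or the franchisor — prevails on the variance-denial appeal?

franchisor

— Issue I —
Stage I.1 — burden on franchisee; standard: a substantially-more-likely showing (weight is at least 80).
    (a): 81 ≥ 80 [met]
  Stage I.1 is satisfied; the franchisee continues to bear the burden.
Stage I.2 — burden on franchisee; standard: a substantially-more-likely showing (weight is at least 80).
    (b): 98 − 14 = 84 ≥ 80 [met]
    (c): 84 ≥ 80 [met]
  Stage I.2 carried; the burden shifts to the franchisor.
Stage I.3 — burden on franchisor; standard: a prima facie showing (weight is at least 21).
    (d): 24 ≥ 21 [met]
    (e): 29 − 7 = 22 ≥ 21 [met]
  Stage I.3 carried; the final stage is satisfied.
With every stage satisfied, the franchisor prevails on this issue.
— Issue II —
Stage II.1 — burden on franchisee; standard: a heightened civil standard (weight is at least 71).
    (f): 79 − 3 = 76 ≥ 71 [met]
  Stage II.1 carried; the burden shifts to the franchisor.
Stage II.2 — burden on franchisor; standard: a preponderance (weight is at least 53).
    (g): 66 − 13 = 53 ≥ 53 [met]
  Stage II.2 carried; the final stage is satisfied.
All stages carried — the franchisor prevails on this issue.
Per-issue: Issue I → franchisor; Issue II → franchisor. The franchisee must prevail on at least one issue; overall, the franchisor prevails.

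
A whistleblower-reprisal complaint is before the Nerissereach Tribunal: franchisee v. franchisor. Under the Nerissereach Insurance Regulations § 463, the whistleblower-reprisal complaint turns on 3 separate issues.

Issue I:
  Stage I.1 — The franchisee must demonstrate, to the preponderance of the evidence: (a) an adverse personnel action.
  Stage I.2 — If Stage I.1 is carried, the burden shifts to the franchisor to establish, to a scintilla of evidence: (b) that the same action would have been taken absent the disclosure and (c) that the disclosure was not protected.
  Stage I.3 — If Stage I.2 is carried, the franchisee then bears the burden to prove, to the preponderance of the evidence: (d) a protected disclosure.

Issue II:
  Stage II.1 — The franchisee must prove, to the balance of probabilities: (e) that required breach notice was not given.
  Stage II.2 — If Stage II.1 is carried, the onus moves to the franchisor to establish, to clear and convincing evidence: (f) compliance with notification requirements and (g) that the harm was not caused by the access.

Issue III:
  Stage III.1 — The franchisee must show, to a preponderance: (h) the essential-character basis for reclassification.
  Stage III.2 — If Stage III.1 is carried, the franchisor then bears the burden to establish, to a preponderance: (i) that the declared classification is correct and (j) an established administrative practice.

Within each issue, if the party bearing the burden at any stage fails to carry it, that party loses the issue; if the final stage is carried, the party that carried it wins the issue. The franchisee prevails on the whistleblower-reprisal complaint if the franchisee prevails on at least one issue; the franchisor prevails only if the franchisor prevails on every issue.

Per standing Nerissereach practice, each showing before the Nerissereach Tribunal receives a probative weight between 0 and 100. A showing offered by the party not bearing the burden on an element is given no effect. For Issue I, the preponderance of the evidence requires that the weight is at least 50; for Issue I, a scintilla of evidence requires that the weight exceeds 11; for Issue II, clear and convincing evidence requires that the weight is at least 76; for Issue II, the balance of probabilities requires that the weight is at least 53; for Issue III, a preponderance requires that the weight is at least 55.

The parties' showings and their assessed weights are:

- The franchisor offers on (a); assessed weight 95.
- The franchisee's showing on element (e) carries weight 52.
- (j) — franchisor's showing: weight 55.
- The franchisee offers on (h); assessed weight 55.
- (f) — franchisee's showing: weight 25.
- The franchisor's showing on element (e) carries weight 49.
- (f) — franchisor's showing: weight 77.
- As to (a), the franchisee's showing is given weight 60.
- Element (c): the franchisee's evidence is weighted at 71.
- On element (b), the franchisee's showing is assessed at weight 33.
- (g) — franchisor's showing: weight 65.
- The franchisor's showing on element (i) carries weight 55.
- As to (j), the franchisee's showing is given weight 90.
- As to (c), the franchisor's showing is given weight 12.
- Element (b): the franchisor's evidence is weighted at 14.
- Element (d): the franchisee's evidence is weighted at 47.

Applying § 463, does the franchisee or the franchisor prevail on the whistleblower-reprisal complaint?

— Issue I —
Stage I.1 (franchisee, the preponderance of the evidence, weight is at least 50): (a) 60 (franchisor's 95 disregarded) ≥ 50 — meets.
  The franchisee carries Stage I.1; the franchisor now bears the burden.
Stage I.2 (franchisor, a scintilla of evidence, weight exceeds 11): (b) 14 (franchisee's 33 disregarded) > 11 — meets; (c) 12 (franchisee's 71 disregarded) > 11 — meets.
  The franchisor carries Stage I.2; the franchisee now bears the burden.
Stage I.3 (franchisee, the preponderance of the evidence, weight is at least 50): (d) 47 < 50 — fails.
  The franchisee does not carry Stage I.3.
The franchisor prevails on this issue.
— Issue II —
At Stage II.1 the franchisee must meet the balance of probabilities (weight is at least 53): on (e) the weight is 52 (the franchisor's 49 is given no effect), < 53, so (e) does not meet the standard.
  Stage II.1 not carried; the franchisee fails its burden.
The franchisor prevails on this issue.
— Issue III —
Stage III.1 — burden on franchisee; standard: a preponderance (weight is at least 55).
    (h): 55 ≥ 55 [met]
  The franchisee carries Stage III.1; the franchisor now bears the burden.
Stage III.2 — burden on franchisor; standard: a preponderance (weight is at least 55).
    (i): 55 ≥ 55 [met]
    (j): 55 (franchisee's 90 disregarded) ≥ 55 [met]
  All elements met at the final stage.
With every stage satisfied, the franchisor prevails on this issue.
Per-issue: Issue I → franchisor; Issue II → franchisor; Issue III → franchisor. The franchisee must prevail on at least one issue; overall, the franchisor prevails.

franchisor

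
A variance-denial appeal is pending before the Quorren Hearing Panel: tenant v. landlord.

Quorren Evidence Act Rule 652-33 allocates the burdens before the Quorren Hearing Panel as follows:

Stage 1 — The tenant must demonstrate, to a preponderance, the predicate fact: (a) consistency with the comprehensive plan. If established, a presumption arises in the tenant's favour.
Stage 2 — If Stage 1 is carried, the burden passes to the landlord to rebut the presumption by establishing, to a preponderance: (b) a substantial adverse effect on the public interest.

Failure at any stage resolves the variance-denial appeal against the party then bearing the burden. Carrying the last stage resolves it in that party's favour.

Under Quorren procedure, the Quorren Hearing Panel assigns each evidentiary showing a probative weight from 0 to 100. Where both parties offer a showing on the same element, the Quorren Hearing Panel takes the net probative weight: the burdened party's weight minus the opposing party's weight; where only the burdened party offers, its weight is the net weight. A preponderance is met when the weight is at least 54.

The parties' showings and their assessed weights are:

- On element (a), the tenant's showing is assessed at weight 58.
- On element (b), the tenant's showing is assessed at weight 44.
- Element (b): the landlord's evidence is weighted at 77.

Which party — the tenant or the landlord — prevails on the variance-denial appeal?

tenant

Stage 1 — burden on tenant; standard: a preponderance (weight is at least 54).
    (a): 58 ≥ 54 [met]
  Stage 1 carried; the burden shifts to the landlord.
Stage 2 — burden on landlord; standard: a preponderance (weight is at least 54).
    (b): 77 − 44 = 33 < 54 [not met]
  Stage 2 not carried; the landlord fails its burden.
The tenant prevails.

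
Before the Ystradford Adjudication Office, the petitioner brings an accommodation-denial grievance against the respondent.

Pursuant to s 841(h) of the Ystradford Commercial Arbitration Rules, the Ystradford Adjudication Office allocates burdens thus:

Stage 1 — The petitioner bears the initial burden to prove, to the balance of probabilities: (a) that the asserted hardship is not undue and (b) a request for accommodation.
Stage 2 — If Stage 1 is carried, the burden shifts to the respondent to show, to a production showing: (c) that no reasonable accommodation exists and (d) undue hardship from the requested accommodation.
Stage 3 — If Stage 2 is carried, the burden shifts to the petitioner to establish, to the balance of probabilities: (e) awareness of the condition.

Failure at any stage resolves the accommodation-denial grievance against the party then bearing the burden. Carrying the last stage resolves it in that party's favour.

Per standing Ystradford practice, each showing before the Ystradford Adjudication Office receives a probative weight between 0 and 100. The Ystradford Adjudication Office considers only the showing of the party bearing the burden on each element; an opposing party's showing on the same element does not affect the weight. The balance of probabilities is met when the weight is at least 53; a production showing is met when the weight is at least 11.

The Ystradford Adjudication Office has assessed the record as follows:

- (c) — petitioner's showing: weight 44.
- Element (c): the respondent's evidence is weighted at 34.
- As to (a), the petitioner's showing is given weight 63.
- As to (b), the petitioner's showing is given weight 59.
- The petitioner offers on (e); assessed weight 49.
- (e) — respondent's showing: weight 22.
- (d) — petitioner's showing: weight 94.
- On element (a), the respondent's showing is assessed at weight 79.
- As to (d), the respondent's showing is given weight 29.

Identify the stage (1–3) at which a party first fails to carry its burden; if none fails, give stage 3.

stage 3

Stage 1 (petitioner, the balance of probabilities, weight is at least 53): (a) 63 (respondent's 79 disregarded) ≥ 53 — meets; (b) 59 ≥ 53 — meets.
  Stage 1 is satisfied; the onus moves to the respondent.
Stage 2 (respondent, a production showing, weight is at least 11): (c) 34 (petitioner's 44 disregarded) ≥ 11 — meets; (d) 29 (petitioner's 94 disregarded) ≥ 11 — meets.
  Stage 2 carried; the burden shifts to the petitioner.
Stage 3 (petitioner, the balance of probabilities, weight is at least 53): (e) 49 (respondent's 22 disregarded) < 53 — fails.
  Not every element is met, so the petitioner fails to carry Stage 3.
So the respondent prevails.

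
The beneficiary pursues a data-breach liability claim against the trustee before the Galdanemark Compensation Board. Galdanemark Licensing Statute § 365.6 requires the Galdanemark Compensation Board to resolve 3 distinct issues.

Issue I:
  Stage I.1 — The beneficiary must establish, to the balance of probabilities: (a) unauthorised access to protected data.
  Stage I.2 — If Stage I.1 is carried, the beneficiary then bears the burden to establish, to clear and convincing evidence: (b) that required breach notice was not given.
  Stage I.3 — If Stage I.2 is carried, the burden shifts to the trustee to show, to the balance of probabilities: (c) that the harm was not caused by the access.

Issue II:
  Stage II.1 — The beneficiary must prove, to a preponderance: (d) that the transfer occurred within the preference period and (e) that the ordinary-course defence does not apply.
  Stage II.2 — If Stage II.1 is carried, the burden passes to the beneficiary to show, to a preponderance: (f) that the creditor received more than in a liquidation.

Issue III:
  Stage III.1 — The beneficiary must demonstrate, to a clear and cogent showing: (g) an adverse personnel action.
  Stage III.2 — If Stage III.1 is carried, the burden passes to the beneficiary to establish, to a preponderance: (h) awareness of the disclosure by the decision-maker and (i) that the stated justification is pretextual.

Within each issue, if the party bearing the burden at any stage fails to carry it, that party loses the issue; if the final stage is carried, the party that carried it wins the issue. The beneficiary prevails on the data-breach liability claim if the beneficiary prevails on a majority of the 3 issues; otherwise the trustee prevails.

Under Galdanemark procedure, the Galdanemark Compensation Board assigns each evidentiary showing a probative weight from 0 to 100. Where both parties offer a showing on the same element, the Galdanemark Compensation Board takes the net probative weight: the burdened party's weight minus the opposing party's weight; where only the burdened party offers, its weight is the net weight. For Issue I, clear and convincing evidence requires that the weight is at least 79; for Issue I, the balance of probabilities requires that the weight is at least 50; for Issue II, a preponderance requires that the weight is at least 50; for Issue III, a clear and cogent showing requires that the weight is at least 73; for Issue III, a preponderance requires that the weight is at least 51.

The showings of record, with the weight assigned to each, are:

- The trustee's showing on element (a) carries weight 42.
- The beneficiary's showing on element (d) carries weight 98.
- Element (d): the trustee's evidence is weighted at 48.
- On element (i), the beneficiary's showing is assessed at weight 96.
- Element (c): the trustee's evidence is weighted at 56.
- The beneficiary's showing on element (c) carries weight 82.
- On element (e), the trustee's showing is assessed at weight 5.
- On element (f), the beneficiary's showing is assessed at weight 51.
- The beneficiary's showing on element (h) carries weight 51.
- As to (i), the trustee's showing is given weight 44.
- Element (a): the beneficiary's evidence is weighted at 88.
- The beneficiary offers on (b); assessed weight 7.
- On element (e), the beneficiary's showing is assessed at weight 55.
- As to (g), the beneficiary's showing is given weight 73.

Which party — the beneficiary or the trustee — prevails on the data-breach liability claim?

beneficiary

— Issue I —
Stage I.1 (beneficiary, the balance of probabilities, weight is at least 50): (a) net 88−42=46 < 50 — fails.
  The beneficiary does not carry Stage I.1.
The analysis ends at Stage I.1; the trustee prevails on this issue.
— Issue II —
Stage II.1 (beneficiary, a preponderance, weight is at least 50): (d) net 98−48=50 ≥ 50 — meets; (e) net 55−5=50 ≥ 50 — meets.
  Stage II.1 is satisfied; the beneficiary continues to bear the burden.
Stage II.2 (beneficiary, a preponderance, weight is at least 50): (f) 51 ≥ 50 — meets.
  All elements met at the final stage.
Every stage carried; the beneficiary prevails on this issue.
— Issue III —
At Stage III.1 the beneficiary must meet a clear and cogent showing (weight is at least 73): on (g) the weight is 73, which does reach 73, so (g) meets the standard.
  Stage III.1 carried; the burden remains with the beneficiary.
At Stage III.2 the beneficiary must meet a preponderance (weight is at least 51): on (h) the weight is 51, ≥ 51, so (h) meets the standard; on (i) the weight is 96 less the opposing 44 gives net 52, ≥ 51, so (i) meets the standard.
  All elements met at the final stage.
Every stage carried; the beneficiary prevails on this issue.
Per-issue: Issue I → trustee; Issue II → beneficiary; Issue III → beneficiary. The beneficiary must prevail on a majority of issues; overall, the beneficiary prevails.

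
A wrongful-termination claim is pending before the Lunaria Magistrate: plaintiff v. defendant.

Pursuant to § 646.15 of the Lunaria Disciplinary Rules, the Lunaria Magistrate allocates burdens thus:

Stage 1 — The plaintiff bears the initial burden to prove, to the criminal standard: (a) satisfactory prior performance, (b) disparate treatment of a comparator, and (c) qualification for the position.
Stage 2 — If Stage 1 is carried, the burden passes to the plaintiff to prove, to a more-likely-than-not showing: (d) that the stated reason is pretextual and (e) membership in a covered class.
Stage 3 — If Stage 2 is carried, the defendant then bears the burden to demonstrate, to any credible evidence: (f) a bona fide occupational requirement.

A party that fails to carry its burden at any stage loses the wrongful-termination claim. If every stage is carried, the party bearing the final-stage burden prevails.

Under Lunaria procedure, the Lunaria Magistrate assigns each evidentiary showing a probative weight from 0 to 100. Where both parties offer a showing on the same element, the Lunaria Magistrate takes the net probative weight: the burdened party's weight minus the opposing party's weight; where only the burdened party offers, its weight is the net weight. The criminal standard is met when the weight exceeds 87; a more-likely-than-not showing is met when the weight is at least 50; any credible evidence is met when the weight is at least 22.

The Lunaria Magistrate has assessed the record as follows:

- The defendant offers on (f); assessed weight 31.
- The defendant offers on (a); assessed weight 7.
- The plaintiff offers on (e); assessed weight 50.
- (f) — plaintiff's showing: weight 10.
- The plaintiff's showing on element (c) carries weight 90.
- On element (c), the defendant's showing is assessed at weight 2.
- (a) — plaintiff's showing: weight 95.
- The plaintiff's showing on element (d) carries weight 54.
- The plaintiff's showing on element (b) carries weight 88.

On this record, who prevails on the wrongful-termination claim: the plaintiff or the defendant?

Stage 1 — burden on plaintiff; standard: the criminal standard (weight exceeds 87).
    (a): 95 − 7 = 88 > 87 [met]
    (b): 88 > 87 [met]
    (c): 90 − 2 = 88 > 87 [met]
  All elements met. The plaintiff retains the burden for Stage 2.
Stage 2 — burden on plaintiff; standard: a more-likely-than-not showing (weight is at least 50).
    (d): 54 ≥ 50 [met]
    (e): 50 ≥ 50 [met]
  All elements met. The burden passes to the defendant.
Stage 3 — burden on defendant; standard: any credible evidence (weight is at least 22).
    (f): 31 − 10 = 21 < 22 [not met]
  The defendant does not carry Stage 3.
The analysis ends at Stage 3; the plaintiff prevails.

plaintiff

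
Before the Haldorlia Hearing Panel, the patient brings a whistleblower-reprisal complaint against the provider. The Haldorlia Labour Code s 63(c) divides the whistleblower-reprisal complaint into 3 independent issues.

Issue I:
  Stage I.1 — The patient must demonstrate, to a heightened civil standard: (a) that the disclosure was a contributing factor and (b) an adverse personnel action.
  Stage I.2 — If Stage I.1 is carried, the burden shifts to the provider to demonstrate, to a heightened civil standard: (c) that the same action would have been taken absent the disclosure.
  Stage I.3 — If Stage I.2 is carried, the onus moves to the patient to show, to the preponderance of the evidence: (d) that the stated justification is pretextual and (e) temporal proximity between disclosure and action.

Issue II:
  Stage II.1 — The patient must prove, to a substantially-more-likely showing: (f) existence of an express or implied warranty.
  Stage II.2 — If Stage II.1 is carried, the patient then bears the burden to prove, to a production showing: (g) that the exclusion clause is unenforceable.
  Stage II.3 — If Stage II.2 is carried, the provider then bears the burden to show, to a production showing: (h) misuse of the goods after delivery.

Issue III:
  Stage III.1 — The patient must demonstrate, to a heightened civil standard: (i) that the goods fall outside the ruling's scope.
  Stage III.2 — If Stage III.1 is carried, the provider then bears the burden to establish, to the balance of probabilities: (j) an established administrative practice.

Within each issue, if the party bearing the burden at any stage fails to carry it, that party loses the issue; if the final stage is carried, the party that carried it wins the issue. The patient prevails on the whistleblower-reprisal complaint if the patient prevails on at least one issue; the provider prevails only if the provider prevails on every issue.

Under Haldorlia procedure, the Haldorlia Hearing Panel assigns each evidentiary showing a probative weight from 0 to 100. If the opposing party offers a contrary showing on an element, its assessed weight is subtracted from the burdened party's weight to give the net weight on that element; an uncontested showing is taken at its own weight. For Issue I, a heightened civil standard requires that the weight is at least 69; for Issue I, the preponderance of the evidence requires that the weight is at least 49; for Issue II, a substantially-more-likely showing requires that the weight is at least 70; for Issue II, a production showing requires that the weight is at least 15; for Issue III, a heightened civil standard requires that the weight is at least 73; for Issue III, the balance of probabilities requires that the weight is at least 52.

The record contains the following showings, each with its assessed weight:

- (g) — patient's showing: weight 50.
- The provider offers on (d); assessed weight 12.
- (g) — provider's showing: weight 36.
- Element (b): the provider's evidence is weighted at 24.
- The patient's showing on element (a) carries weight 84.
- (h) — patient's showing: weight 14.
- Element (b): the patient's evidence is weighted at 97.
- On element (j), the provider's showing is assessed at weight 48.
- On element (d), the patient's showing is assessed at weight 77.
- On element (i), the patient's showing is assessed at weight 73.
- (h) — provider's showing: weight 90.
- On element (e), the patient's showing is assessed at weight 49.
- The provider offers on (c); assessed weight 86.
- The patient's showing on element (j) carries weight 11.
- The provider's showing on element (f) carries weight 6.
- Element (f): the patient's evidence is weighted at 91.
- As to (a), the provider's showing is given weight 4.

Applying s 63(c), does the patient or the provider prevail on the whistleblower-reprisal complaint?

— Issue I —
At Stage I.1 the patient must meet a heightened civil standard (weight is at least 69): on (a) the weight is 84 less the opposing 4 gives net 80, ≥ 69, so (a) meets the standard; on (b) the weight is 97 less the opposing 24 gives net 73, which does reach 69, so (b) meets the standard.
  The patient carries Stage I.1; the provider now bears the burden.
At Stage I.2 the provider must meet a heightened civil standard (weight is at least 69): on (c) the weight is 86, which does reach 69, so (c) meets the standard.
  Stage I.2 is satisfied; the onus moves to the patient.
At Stage I.3 the patient must meet the preponderance of the evidence (weight is at least 49): on (d) the weight is 77 less the opposing 12 gives net 65, which does reach 49, so (d) meets the standard; on (e) the weight is 49, ≥ 49, so (e) meets the standard.
  All elements met at the final stage.
Every stage carried; the patient prevails on this issue.
— Issue II —
At Stage II.1 the patient must meet a substantially-more-likely showing (weight is at least 70): on (f) the weight is 91 less the opposing 6 gives net 85, which does reach 70, so (f) meets the standard.
  Stage II.1 is satisfied; the patient continues to bear the burden.
At Stage II.2 the patient must meet a production showing (weight is at least 15): on (g) the weight is 50 less the opposing 36 gives net 14, < 15, so (g) does not meet the standard.
  The patient does not carry Stage II.2.
The analysis ends at Stage II.2; the provider prevails on this issue.
— Issue III —
Stage III.1 — burden on patient; standard: a heightened civil standard (weight is at least 73).
    (i): 73 ≥ 73 [met]
  All elements met. The burden passes to the provider.
Stage III.2 — burden on provider; standard: the balance of probabilities (weight is at least 52).
    (j): 48 − 11 = 37 < 52 [not met]
  The provider does not carry Stage III.2.
The analysis ends at Stage III.2; the patient prevails on this issue.
Per-issue: Issue I → patient; Issue II → provider; Issue III → patient. The patient must prevail on at least one issue; overall, the patient prevails.

patient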